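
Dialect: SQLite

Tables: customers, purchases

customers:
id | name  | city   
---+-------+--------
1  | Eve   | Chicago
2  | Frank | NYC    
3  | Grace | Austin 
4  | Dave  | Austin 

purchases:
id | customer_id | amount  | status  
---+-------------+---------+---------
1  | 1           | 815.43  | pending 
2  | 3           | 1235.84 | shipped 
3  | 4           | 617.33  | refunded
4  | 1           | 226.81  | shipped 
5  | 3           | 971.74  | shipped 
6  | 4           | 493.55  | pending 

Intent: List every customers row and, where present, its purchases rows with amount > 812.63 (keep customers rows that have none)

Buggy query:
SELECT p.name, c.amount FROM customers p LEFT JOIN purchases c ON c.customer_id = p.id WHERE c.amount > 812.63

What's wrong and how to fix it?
Bug: A WHERE condition on the right-hand table after LEFT JOIN drops unmatched parents

Fix: Put 'c.amount > 812.63' in the JOIN's ON clause instead of WHERE

Corrected query:
SELECT p.name, c.amount FROM customers p LEFT JOIN purchases c ON c.customer_id = p.id AND c.amount > 812.63

Result:
name  | amount 
------+--------
Eve   | 815.43 
Frank | NULL   
Grace | 971.74 
Grace | 1235.84
Dave  | NULL   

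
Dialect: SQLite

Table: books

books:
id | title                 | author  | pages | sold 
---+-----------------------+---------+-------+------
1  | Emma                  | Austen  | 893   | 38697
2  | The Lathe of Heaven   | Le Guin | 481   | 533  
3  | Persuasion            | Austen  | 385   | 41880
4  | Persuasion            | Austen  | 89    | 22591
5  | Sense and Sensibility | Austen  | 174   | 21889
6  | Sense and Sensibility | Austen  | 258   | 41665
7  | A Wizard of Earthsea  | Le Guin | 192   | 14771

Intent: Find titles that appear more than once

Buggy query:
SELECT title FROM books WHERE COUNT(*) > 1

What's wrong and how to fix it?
Bug: COUNT(*) is an aggregate and cannot be used in WHERE

Fix: Group first, then use HAVING for the count condition

Corrected query:
SELECT title FROM books GROUP BY title HAVING COUNT(*) > 1

Result:
title                
---------------------
Persuasion           
Sense and Sensibility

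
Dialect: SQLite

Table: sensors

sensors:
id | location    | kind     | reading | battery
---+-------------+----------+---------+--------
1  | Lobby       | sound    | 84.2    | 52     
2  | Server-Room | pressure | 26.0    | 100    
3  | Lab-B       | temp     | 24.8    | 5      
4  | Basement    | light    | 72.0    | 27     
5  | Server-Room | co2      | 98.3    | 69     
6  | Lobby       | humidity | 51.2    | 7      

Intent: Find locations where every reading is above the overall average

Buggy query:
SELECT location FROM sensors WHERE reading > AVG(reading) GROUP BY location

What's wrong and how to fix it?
Bug: AVG() is an aggregate; it can't sit directly in WHERE

Fix: Compute the overall average in a scalar subquery and compare each group's MIN against it in HAVING

Corrected query:
SELECT location FROM sensors GROUP BY location HAVING MIN(reading) > (SELECT AVG(reading) FROM sensors)

Result:
location
--------
Basement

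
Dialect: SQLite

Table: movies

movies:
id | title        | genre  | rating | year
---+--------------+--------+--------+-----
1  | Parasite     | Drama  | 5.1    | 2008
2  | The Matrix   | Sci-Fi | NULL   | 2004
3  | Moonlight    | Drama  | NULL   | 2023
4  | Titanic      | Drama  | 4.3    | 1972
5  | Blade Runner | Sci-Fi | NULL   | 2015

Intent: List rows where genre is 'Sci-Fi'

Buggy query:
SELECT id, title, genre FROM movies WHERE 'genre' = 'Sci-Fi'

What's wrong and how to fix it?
Bug: 'genre' in single quotes is a string literal, not the column; the comparison is literal-vs-literal and never true

Fix: Remove the quotes around the column name (or use double quotes for an identifier)

Corrected query:
SELECT id, title, genre FROM movies WHERE genre = 'Sci-Fi'

Result:
id | title        | genre 
---+--------------+-------
2  | The Matrix   | Sci-Fi
5  | Blade Runner | Sci-Fi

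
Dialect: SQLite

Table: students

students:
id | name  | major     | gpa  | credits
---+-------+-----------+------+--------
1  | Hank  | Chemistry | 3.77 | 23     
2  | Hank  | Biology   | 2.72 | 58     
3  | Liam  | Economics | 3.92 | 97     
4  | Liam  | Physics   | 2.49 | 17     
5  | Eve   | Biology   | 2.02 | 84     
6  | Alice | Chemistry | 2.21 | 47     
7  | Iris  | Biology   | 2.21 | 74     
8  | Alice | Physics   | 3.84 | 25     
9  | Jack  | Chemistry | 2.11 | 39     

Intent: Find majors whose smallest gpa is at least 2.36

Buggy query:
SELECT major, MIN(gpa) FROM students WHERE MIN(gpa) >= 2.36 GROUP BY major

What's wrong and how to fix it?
Bug: Aggregates like MIN are computed per group after WHERE runs

Fix: Use HAVING for the per-group MIN condition

Corrected query:
SELECT major, MIN(gpa) FROM students GROUP BY major HAVING MIN(gpa) >= 2.36

Result:
major     | MIN(gpa)
----------+---------
Economics | 3.92    
Physics   | 2.49    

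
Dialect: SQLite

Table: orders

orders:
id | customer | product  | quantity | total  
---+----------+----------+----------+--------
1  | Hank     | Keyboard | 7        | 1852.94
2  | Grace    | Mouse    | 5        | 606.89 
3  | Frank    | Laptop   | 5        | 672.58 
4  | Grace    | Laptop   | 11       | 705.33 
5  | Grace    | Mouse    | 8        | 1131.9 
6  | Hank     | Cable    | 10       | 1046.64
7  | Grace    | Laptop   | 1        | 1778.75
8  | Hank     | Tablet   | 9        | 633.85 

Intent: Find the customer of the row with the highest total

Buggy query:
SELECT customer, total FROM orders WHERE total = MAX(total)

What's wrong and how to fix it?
Bug: WHERE is evaluated per row; an aggregate over the whole table isn't defined there

Fix: Wrap MAX in a scalar subquery so WHERE compares against a single value

Corrected query:
SELECT customer, total FROM orders WHERE total = (SELECT MAX(total) FROM orders)

Result:
customer | total  
---------+--------
Hank     | 1852.94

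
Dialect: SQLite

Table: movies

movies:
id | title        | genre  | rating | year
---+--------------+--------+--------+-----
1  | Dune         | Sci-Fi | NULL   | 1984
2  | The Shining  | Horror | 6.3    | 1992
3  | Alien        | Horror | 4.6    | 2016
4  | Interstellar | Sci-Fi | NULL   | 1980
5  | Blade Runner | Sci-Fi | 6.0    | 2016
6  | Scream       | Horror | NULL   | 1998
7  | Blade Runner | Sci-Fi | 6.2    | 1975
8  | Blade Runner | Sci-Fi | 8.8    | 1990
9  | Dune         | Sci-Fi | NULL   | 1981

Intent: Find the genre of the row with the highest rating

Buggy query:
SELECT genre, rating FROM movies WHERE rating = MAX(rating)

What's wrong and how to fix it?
Bug: MAX(rating) is an aggregate and cannot be used directly in WHERE

Fix: Use a subquery: WHERE rating = (SELECT MAX(rating) FROM movies)

Corrected query:
SELECT genre, rating FROM movies WHERE rating = (SELECT MAX(rating) FROM movies)

Result:
genre  | rating
-------+-------
Sci-Fi | 8.8   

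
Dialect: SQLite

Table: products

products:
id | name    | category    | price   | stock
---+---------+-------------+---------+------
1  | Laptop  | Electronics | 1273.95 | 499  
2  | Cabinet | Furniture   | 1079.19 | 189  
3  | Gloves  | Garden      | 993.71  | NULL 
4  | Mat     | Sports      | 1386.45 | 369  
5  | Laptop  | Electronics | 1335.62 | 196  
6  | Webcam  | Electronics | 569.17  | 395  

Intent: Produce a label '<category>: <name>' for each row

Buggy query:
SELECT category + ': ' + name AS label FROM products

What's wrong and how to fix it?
Bug: SQLite uses || for string concatenation; + coerces text to numbers (yielding 0)

Fix: Use the || operator for string concatenation

Corrected query:
SELECT category || ': ' || name AS label FROM products

Result:
label              
-------------------
Electronics: Laptop
Furniture: Cabinet 
Garden: Gloves     
Sports: Mat        
Electronics: Laptop
Electronics: Webcam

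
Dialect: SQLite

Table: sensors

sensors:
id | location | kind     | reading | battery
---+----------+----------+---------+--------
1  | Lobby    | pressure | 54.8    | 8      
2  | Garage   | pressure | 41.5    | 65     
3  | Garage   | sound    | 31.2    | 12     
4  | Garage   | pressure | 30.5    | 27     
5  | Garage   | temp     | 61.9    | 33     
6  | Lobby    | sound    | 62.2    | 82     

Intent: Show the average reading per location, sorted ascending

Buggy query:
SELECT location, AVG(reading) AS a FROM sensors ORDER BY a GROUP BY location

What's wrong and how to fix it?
Bug: ORDER BY appears before GROUP BY; SQL clause order requires GROUP BY first

Fix: Move ORDER BY to the end, after GROUP BY

Corrected query:
SELECT location, AVG(reading) AS a FROM sensors GROUP BY location ORDER BY a

Result:
location | a     
---------+-------
Garage   | 41.275
Lobby    | 58.5  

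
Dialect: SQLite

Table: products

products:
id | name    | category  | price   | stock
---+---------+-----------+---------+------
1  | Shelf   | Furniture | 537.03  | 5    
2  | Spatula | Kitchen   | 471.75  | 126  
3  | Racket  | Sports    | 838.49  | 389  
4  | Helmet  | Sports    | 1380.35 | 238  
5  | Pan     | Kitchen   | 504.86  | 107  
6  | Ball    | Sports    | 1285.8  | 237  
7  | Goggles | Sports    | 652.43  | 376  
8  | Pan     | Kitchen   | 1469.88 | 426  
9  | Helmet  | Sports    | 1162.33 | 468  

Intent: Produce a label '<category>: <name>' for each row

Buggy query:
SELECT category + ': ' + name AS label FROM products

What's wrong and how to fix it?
Bug: SQLite uses || for string concatenation; + coerces text to numbers (yielding 0)

Fix: Replace + with || to concatenate text

Corrected query:
SELECT category || ': ' || name AS label FROM products

Result:
label           
----------------
Furniture: Shelf
Kitchen: Spatula
Sports: Racket  
Sports: Helmet  
Kitchen: Pan    
Sports: Ball    
Sports: Goggles 
Kitchen: Pan    
Sports: Helmet  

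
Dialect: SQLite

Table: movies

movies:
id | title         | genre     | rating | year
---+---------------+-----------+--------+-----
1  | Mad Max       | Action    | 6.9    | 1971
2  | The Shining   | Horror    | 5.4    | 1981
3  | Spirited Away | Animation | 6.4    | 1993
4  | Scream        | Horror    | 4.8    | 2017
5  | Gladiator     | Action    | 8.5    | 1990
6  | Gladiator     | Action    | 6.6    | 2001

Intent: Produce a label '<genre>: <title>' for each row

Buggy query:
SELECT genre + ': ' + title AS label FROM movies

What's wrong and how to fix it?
Bug: '+' is numeric addition; on text columns SQLite converts them to 0 instead of concatenating

Fix: Use the || operator for string concatenation

Corrected query:
SELECT genre || ': ' || title AS label FROM movies

Result:
label                   
------------------------
Action: Mad Max         
Horror: The Shining     
Animation: Spirited Away
Horror: Scream          
Action: Gladiator       
Action: Gladiator       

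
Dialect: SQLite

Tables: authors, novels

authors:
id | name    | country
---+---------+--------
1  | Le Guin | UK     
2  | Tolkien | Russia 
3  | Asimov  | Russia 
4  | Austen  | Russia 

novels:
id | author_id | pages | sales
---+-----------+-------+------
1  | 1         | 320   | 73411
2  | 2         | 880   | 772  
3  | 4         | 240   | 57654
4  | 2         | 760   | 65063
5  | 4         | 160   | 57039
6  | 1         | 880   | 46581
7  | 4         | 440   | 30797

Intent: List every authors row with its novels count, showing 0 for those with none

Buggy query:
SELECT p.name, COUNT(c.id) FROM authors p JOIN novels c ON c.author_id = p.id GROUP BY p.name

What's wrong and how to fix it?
Bug: INNER JOIN drops authors rows that have no matching novels rows

Fix: Switch to LEFT JOIN to retain unmatched parent rows

Corrected query:
SELECT p.name, COUNT(c.id) FROM authors p LEFT JOIN novels c ON c.author_id = p.id GROUP BY p.name

Result:
name    | COUNT(c.id)
--------+------------
Asimov  | 0          
Austen  | 3          
Le Guin | 2          
Tolkien | 2          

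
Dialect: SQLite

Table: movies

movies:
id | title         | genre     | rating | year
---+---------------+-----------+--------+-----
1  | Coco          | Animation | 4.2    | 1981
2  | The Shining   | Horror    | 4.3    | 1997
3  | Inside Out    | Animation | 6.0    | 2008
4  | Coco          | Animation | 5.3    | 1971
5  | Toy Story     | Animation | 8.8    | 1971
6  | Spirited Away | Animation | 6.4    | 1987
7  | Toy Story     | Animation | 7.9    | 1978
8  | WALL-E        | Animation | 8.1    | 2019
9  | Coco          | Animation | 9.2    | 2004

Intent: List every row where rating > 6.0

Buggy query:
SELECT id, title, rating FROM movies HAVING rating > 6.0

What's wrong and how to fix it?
Bug: This is a non-aggregate query (no GROUP BY, no aggregates), so in SQLite the HAVING clause is invalid here; a row-level condition belongs in WHERE

Fix: Use WHERE for row-level filtering

Corrected query:
SELECT id, title, rating FROM movies WHERE rating > 6.0

Result:
id | title         | rating
---+---------------+-------
5  | Toy Story     | 8.8   
6  | Spirited Away | 6.4   
7  | Toy Story     | 7.9   
8  | WALL-E        | 8.1   
9  | Coco          | 9.2   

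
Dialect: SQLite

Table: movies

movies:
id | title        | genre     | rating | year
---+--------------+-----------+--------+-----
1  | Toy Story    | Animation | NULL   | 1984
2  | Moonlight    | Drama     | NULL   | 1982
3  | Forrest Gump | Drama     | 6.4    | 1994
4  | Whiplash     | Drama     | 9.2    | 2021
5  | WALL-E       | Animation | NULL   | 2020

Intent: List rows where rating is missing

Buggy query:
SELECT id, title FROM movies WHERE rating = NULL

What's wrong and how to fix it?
Bug: '= NULL' is always unknown in SQL three-valued logic, so no rows match

Fix: Replace '= NULL' with 'IS NULL'

Corrected query:
SELECT id, title FROM movies WHERE rating IS NULL

Result:
id | title    
---+----------
1  | Toy Story
2  | Moonlight
5  | WALL-E   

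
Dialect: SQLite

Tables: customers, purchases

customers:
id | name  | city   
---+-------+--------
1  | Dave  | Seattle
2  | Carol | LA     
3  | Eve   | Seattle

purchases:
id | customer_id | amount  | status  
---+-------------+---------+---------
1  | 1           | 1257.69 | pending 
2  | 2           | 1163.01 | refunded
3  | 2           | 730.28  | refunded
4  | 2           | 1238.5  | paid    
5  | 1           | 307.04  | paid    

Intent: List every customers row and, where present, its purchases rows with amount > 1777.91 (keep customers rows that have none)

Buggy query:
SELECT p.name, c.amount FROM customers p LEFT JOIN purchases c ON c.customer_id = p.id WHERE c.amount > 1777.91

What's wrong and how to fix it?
Bug: A WHERE condition on the right-hand table after LEFT JOIN drops unmatched parents

Fix: Put 'c.amount > 1777.91' in the JOIN's ON clause instead of WHERE

Corrected query:
SELECT p.name, c.amount FROM customers p LEFT JOIN purchases c ON c.customer_id = p.id AND c.amount > 1777.91

Result:
name  | amount
------+-------
Dave  | NULL  
Carol | NULL  
Eve   | NULL  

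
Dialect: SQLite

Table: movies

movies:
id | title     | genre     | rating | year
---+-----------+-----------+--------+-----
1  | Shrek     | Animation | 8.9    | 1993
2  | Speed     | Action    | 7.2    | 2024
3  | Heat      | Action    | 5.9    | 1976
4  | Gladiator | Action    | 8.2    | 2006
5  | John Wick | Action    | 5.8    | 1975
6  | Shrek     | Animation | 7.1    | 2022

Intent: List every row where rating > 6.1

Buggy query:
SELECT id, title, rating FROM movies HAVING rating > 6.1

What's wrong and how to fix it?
Bug: This is a non-aggregate query (no GROUP BY, no aggregates), so in SQLite the HAVING clause is invalid here; a row-level condition belongs in WHERE

Fix: Replace HAVING with WHERE since the condition applies to individual rows

Corrected query:
SELECT id, title, rating FROM movies WHERE rating > 6.1

Result:
id | title     | rating
---+-----------+-------
1  | Shrek     | 8.9   
2  | Speed     | 7.2   
4  | Gladiator | 8.2   
6  | Shrek     | 7.1   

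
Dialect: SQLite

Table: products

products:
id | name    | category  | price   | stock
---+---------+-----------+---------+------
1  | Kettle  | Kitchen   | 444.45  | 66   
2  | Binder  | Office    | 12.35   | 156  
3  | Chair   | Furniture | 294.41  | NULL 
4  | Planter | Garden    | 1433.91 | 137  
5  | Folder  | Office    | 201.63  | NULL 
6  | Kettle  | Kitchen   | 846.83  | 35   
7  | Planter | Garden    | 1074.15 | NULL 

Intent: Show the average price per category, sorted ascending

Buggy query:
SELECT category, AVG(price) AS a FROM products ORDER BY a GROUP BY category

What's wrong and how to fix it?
Bug: GROUP BY must precede ORDER BY

Fix: Reorder: SELECT … FROM … GROUP BY … ORDER BY …

Corrected query:
SELECT category, AVG(price) AS a FROM products GROUP BY category ORDER BY a

Result:
category  | a      
----------+--------
Office    | 106.99 
Furniture | 294.41 
Kitchen   | 645.64 
Garden    | 1254.03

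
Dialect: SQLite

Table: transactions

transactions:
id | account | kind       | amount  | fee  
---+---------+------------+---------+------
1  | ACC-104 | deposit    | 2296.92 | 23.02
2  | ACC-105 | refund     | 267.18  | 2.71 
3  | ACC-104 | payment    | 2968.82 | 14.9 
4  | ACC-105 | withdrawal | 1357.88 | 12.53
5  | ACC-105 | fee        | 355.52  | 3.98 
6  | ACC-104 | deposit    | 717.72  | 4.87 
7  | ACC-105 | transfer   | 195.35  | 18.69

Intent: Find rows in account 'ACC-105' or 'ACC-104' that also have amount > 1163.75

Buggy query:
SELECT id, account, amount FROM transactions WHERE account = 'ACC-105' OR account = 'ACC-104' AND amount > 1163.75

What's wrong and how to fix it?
Bug: Without parentheses, AND is evaluated before OR, so the amount filter only applies to the 'ACC-104' branch

Fix: Add parentheses around the OR so the AND applies to both alternatives

Corrected query:
SELECT id, account, amount FROM transactions WHERE (account = 'ACC-105' OR account = 'ACC-104') AND amount > 1163.75

Result:
id | account | amount 
---+---------+--------
1  | ACC-104 | 2296.92
3  | ACC-104 | 2968.82
4  | ACC-105 | 1357.88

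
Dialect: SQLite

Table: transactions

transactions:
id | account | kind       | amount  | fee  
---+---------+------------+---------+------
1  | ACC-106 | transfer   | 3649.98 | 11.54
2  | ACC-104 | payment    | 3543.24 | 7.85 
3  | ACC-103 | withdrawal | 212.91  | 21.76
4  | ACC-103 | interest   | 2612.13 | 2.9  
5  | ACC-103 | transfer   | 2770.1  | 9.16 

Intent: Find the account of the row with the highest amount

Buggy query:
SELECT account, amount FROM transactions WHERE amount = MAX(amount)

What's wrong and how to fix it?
Bug: WHERE is evaluated per row; an aggregate over the whole table isn't defined there

Fix: Use a subquery: WHERE amount = (SELECT MAX(amount) FROM transactions)

Corrected query:
SELECT account, amount FROM transactions WHERE amount = (SELECT MAX(amount) FROM transactions)

Result:
account | amount 
--------+--------
ACC-106 | 3649.98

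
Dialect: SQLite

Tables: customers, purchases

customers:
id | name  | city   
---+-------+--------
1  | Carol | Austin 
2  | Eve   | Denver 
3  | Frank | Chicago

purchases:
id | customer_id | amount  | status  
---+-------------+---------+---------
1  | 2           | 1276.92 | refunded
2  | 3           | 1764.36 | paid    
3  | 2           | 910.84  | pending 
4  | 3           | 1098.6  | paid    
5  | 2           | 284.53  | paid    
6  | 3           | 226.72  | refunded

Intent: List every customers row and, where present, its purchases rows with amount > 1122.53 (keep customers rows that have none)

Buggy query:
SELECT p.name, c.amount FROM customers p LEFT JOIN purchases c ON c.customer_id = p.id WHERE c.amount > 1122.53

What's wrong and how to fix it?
Bug: A WHERE condition on the right-hand table after LEFT JOIN drops unmatched parents

Fix: Move the right-table condition into the ON clause so unmatched parents are kept

Corrected query:
SELECT p.name, c.amount FROM customers p LEFT JOIN purchases c ON c.customer_id = p.id AND c.amount > 1122.53

Result:
name  | amount 
------+--------
Carol | NULL   
Eve   | 1276.92
Frank | 1764.36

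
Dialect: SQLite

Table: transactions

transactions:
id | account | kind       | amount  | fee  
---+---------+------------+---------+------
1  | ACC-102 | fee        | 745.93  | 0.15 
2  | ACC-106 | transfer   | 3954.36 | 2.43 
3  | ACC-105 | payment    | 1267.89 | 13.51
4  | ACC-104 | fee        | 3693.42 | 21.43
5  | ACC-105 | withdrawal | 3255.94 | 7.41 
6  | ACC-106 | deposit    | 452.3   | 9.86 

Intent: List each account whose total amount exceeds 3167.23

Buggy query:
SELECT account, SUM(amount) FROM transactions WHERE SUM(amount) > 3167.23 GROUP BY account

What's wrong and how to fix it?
Bug: WHERE runs before GROUP BY, so aggregates aren't available there

Fix: Move the aggregate condition to a HAVING clause

Corrected query:
SELECT account, SUM(amount) FROM transactions GROUP BY account HAVING SUM(amount) > 3167.23

Result:
account | SUM(amount)
--------+------------
ACC-104 | 3693.42    
ACC-105 | 4523.83    
ACC-106 | 4406.66    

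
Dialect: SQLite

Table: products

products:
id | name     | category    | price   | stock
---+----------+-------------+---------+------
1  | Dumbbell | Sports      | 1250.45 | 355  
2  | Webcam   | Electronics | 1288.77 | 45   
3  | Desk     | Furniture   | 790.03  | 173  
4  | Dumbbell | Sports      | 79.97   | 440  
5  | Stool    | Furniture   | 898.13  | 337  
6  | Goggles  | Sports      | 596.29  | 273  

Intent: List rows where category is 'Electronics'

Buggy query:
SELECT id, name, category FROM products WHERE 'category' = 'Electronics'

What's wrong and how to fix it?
Bug: Single quotes denote string literals in SQL; the column name is being compared as a constant string

Fix: Reference the column as category without single quotes

Corrected query:
SELECT id, name, category FROM products WHERE category = 'Electronics'

Result:
id | name   | category   
---+--------+------------
2  | Webcam | Electronics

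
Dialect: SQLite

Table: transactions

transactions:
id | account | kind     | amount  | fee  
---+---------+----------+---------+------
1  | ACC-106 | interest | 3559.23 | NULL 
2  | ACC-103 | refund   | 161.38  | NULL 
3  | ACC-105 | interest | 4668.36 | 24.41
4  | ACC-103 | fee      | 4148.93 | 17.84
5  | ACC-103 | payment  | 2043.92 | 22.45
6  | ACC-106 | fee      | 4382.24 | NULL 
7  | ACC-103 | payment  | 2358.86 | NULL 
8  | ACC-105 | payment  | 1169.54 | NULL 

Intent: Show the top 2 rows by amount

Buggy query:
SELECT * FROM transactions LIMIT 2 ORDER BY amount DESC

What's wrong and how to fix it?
Bug: LIMIT must come after ORDER BY

Fix: Swap the clauses: ORDER BY first, then LIMIT

Corrected query:
SELECT * FROM transactions ORDER BY amount DESC LIMIT 2

Result:
id | account | kind     | amount  | fee  
---+---------+----------+---------+------
3  | ACC-105 | interest | 4668.36 | 24.41
6  | ACC-106 | fee      | 4382.24 | NULL 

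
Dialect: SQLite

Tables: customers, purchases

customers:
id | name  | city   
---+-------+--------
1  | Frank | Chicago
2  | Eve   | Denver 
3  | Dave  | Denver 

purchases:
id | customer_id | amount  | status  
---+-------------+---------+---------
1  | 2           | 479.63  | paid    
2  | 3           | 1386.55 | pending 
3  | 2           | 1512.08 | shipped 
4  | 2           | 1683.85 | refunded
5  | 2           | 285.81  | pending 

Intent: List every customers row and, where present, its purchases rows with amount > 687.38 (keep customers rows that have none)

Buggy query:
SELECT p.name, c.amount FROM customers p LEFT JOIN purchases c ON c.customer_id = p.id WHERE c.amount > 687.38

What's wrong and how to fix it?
Bug: Filtering c.amount in WHERE discards the NULL rows produced by LEFT JOIN, turning it into an inner join

Fix: Put 'c.amount > 687.38' in the JOIN's ON clause instead of WHERE

Corrected query:
SELECT p.name, c.amount FROM customers p LEFT JOIN purchases c ON c.customer_id = p.id AND c.amount > 687.38

Result:
name  | amount 
------+--------
Frank | NULL   
Eve   | 1512.08
Eve   | 1683.85
Dave  | 1386.55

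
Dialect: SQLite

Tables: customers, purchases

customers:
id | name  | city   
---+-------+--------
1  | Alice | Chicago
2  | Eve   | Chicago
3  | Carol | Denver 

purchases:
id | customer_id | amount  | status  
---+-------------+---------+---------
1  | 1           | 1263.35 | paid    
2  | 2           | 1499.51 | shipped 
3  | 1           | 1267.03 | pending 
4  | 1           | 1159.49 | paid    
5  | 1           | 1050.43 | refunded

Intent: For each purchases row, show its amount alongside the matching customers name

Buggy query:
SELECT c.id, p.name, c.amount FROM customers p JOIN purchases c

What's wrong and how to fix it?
Bug: Missing join condition: each purchases row is matched to all customers rows instead of just its own

Fix: Add ON c.customer_id = p.id to the JOIN

Corrected query:
SELECT c.id, p.name, c.amount FROM customers p JOIN purchases c ON c.customer_id = p.id

Result:
id | name  | amount 
---+-------+--------
1  | Alice | 1263.35
2  | Eve   | 1499.51
3  | Alice | 1267.03
4  | Alice | 1159.49
5  | Alice | 1050.43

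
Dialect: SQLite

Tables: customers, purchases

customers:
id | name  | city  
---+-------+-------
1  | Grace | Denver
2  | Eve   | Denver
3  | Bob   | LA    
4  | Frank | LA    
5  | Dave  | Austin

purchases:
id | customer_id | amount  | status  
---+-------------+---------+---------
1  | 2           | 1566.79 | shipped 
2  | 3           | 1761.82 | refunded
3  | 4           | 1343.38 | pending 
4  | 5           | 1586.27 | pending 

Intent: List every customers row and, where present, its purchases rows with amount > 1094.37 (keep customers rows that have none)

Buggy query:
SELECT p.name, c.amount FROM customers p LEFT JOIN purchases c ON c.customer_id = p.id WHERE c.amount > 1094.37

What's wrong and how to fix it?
Bug: A WHERE condition on the right-hand table after LEFT JOIN drops unmatched parents

Fix: Put 'c.amount > 1094.37' in the JOIN's ON clause instead of WHERE

Corrected query:
SELECT p.name, c.amount FROM customers p LEFT JOIN purchases c ON c.customer_id = p.id AND c.amount > 1094.37

Result:
name  | amount 
------+--------
Grace | NULL   
Eve   | 1566.79
Bob   | 1761.82
Frank | 1343.38
Dave  | 1586.27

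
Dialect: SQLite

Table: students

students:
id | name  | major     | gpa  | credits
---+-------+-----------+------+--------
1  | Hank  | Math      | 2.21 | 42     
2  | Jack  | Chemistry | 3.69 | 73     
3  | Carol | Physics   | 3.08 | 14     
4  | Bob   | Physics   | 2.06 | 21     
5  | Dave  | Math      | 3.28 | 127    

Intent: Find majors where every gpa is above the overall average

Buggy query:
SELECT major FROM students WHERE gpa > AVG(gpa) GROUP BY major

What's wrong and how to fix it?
Bug: AVG() is an aggregate; it can't sit directly in WHERE

Fix: Compute the overall average in a scalar subquery and compare each group's MIN against it in HAVING

Corrected query:
SELECT major FROM students GROUP BY major HAVING MIN(gpa) > (SELECT AVG(gpa) FROM students)

Result:
major    
---------
Chemistry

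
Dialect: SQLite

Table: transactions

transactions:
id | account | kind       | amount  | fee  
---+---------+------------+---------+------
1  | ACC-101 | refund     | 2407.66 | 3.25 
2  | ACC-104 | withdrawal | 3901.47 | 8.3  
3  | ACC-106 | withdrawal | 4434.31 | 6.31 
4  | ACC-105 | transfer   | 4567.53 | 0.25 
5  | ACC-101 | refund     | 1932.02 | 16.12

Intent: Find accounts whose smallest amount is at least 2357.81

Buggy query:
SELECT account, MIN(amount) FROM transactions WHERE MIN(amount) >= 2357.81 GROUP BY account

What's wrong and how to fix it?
Bug: Aggregates like MIN are computed per group after WHERE runs

Fix: Replace WHERE with HAVING after the GROUP BY

Corrected query:
SELECT account, MIN(amount) FROM transactions GROUP BY account HAVING MIN(amount) >= 2357.81

Result:
account | MIN(amount)
--------+------------
ACC-104 | 3901.47    
ACC-105 | 4567.53    
ACC-106 | 4434.31    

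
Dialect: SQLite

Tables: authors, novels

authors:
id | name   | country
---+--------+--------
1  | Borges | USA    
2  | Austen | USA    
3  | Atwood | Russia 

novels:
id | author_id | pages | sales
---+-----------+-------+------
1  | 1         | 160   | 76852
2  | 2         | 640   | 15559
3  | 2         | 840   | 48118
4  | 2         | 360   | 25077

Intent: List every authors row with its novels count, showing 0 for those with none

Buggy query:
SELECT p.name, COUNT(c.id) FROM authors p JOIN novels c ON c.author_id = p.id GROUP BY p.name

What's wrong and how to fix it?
Bug: INNER JOIN drops authors rows that have no matching novels rows

Fix: Use LEFT JOIN so parents without children still appear (COUNT(c.id) gives 0)

Corrected query:
SELECT p.name, COUNT(c.id) FROM authors p LEFT JOIN novels c ON c.author_id = p.id GROUP BY p.name

Result:
name   | COUNT(c.id)
-------+------------
Atwood | 0          
Austen | 3          
Borges | 1          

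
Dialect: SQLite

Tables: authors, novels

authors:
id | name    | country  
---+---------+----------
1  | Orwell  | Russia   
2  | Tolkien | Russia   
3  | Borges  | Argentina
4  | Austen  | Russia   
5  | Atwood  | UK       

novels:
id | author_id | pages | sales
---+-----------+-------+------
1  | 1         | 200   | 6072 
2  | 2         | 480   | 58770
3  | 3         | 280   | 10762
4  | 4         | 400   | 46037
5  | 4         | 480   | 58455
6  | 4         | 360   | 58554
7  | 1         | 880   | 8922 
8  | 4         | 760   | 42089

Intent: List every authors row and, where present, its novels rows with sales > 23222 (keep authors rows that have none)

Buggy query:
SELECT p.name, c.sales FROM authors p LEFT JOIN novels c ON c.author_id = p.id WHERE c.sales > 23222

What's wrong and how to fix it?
Bug: A WHERE condition on the right-hand table after LEFT JOIN drops unmatched parents

Fix: Move the right-table condition into the ON clause so unmatched parents are kept

Corrected query:
SELECT p.name, c.sales FROM authors p LEFT JOIN novels c ON c.author_id = p.id AND c.sales > 23222

Result:
name    | sales
--------+------
Orwell  | NULL 
Tolkien | 58770
Borges  | NULL 
Austen  | 42089
Austen  | 46037
Austen  | 58455
Austen  | 58554
Atwood  | NULL 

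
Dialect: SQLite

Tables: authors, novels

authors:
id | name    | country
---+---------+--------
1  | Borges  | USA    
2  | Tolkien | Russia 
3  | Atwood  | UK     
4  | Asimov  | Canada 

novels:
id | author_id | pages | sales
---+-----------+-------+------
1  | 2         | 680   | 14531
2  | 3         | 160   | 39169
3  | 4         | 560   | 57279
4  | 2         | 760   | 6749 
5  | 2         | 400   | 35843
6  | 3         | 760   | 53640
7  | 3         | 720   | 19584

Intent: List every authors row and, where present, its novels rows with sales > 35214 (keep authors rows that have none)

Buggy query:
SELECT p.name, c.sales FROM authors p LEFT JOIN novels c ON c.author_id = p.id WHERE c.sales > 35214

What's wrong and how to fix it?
Bug: A WHERE condition on the right-hand table after LEFT JOIN drops unmatched parents

Fix: Put 'c.sales > 35214' in the JOIN's ON clause instead of WHERE

Corrected query:
SELECT p.name, c.sales FROM authors p LEFT JOIN novels c ON c.author_id = p.id AND c.sales > 35214

Result:
name    | sales
--------+------
Borges  | NULL 
Tolkien | 35843
Atwood  | 39169
Atwood  | 53640
Asimov  | 57279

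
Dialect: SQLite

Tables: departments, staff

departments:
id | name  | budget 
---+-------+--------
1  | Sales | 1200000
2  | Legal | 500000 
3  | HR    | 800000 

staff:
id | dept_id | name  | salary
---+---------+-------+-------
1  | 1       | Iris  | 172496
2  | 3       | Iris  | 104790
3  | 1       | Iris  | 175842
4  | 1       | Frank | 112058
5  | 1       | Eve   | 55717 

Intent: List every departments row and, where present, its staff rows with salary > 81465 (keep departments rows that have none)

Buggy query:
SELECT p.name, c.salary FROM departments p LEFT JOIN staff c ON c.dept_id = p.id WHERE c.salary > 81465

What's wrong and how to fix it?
Bug: A WHERE condition on the right-hand table after LEFT JOIN drops unmatched parents

Fix: Move the right-table condition into the ON clause so unmatched parents are kept

Corrected query:
SELECT p.name, c.salary FROM departments p LEFT JOIN staff c ON c.dept_id = p.id AND c.salary > 81465

Result:
name  | salary
------+-------
Sales | 112058
Sales | 172496
Sales | 175842
Legal | NULL  
HR    | 104790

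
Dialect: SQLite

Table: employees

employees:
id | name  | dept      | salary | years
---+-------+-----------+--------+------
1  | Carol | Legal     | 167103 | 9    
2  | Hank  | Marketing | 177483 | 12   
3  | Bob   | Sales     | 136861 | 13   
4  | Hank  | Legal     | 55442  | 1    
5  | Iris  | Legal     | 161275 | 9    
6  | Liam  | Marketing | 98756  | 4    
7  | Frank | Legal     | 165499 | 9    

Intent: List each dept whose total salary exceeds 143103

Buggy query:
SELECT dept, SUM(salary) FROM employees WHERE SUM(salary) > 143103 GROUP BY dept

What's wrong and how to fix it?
Bug: Aggregate functions cannot appear in a WHERE clause

Fix: Move the aggregate condition to a HAVING clause

Corrected query:
SELECT dept, SUM(salary) FROM employees GROUP BY dept HAVING SUM(salary) > 143103

Result:
dept      | SUM(salary)
----------+------------
Legal     | 549319     
Marketing | 276239     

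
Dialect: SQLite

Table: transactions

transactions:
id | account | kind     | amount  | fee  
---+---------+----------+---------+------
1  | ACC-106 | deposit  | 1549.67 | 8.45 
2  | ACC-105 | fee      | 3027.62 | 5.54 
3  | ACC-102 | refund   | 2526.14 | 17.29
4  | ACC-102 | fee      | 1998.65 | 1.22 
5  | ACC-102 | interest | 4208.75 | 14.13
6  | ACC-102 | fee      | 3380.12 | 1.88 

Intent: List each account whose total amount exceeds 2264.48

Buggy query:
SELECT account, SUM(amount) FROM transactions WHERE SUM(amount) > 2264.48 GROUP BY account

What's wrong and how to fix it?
Bug: WHERE runs before GROUP BY, so aggregates aren't available there

Fix: Move the aggregate condition to a HAVING clause

Corrected query:
SELECT account, SUM(amount) FROM transactions GROUP BY account HAVING SUM(amount) > 2264.48

Result:
account | SUM(amount)
--------+------------
ACC-102 | 12113.66   
ACC-105 | 3027.62    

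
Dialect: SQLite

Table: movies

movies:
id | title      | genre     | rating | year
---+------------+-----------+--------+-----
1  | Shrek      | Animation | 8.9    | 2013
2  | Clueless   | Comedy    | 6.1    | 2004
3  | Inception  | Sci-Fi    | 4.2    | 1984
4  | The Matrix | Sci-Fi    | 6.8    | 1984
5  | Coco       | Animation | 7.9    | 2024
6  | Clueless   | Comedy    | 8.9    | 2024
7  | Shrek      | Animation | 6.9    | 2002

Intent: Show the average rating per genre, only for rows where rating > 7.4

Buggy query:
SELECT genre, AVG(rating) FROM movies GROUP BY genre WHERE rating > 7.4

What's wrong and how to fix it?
Bug: Row-level WHERE must come before GROUP BY in the clause order

Fix: Place WHERE between FROM and GROUP BY

Corrected query:
SELECT genre, AVG(rating) FROM movies WHERE rating > 7.4 GROUP BY genre

Result:
genre     | AVG(rating)
----------+------------
Animation | 8.4        
Comedy    | 8.9        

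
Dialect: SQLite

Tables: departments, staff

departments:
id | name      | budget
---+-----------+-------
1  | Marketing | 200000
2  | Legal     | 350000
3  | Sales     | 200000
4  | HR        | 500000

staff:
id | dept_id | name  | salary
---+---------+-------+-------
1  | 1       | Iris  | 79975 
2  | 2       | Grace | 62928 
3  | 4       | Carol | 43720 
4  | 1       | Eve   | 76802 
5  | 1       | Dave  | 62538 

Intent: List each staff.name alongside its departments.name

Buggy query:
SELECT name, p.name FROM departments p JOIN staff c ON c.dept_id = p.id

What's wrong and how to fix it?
Bug: Both tables have a 'name' column; the unqualified reference is ambiguous

Fix: Qualify the column with its table alias (c.name)

Corrected query:
SELECT c.name, p.name FROM departments p JOIN staff c ON c.dept_id = p.id

Result:
name  | name     
------+----------
Iris  | Marketing
Grace | Legal    
Carol | HR       
Eve   | Marketing
Dave  | Marketing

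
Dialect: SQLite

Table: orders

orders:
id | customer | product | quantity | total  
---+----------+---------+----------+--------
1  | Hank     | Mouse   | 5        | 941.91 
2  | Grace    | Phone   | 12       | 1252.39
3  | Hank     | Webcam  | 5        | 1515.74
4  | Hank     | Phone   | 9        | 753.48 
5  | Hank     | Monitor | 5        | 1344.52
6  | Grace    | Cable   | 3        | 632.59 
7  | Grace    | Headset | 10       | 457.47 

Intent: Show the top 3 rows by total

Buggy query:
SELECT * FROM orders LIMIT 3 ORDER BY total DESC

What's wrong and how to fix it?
Bug: ORDER BY cannot follow LIMIT; LIMIT is the final clause

Fix: Swap the clauses: ORDER BY first, then LIMIT

Corrected query:
SELECT * FROM orders ORDER BY total DESC LIMIT 3

Result:
id | customer | product | quantity | total  
---+----------+---------+----------+--------
3  | Hank     | Webcam  | 5        | 1515.74
5  | Hank     | Monitor | 5        | 1344.52
2  | Grace    | Phone   | 12       | 1252.39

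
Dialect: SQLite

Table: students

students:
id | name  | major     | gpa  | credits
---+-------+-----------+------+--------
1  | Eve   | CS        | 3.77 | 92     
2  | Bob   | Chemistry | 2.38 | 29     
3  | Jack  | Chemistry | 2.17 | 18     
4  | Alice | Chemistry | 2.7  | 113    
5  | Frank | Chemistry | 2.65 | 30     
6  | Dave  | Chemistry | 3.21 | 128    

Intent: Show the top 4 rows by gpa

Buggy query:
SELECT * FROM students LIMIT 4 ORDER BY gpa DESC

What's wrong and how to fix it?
Bug: ORDER BY cannot follow LIMIT; LIMIT is the final clause

Fix: Swap the clauses: ORDER BY first, then LIMIT

Corrected query:
SELECT * FROM students ORDER BY gpa DESC LIMIT 4

Result:
id | name  | major     | gpa  | credits
---+-------+-----------+------+--------
1  | Eve   | CS        | 3.77 | 92     
6  | Dave  | Chemistry | 3.21 | 128    
4  | Alice | Chemistry | 2.7  | 113    
5  | Frank | Chemistry | 2.65 | 30     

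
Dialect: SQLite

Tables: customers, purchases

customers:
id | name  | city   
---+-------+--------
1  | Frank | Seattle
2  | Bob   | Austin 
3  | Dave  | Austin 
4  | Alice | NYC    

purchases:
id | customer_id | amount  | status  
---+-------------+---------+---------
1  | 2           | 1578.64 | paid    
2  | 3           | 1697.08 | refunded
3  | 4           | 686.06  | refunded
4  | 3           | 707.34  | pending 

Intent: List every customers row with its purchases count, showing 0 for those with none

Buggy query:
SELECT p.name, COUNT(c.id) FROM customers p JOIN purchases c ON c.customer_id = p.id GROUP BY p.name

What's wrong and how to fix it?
Bug: INNER JOIN drops customers rows that have no matching purchases rows

Fix: Use LEFT JOIN so parents without children still appear (COUNT(c.id) gives 0)

Corrected query:
SELECT p.name, COUNT(c.id) FROM customers p LEFT JOIN purchases c ON c.customer_id = p.id GROUP BY p.name

Result:
name  | COUNT(c.id)
------+------------
Alice | 1          
Bob   | 1          
Dave  | 2          
Frank | 0          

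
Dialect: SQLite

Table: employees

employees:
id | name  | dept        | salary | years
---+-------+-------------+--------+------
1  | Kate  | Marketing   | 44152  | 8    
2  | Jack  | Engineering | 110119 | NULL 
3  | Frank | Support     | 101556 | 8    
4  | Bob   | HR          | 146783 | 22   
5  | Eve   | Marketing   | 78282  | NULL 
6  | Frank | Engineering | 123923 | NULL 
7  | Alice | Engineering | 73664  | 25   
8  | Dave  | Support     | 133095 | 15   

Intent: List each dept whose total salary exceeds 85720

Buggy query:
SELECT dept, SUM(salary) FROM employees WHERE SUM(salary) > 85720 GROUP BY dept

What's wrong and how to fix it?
Bug: SUM(salary) is an aggregate, but WHERE filters rows before aggregation

Fix: Use HAVING (which filters groups after aggregation) instead of WHERE

Corrected query:
SELECT dept, SUM(salary) FROM employees GROUP BY dept HAVING SUM(salary) > 85720

Result:
dept        | SUM(salary)
------------+------------
Engineering | 307706     
HR          | 146783     
Marketing   | 122434     
Support     | 234651     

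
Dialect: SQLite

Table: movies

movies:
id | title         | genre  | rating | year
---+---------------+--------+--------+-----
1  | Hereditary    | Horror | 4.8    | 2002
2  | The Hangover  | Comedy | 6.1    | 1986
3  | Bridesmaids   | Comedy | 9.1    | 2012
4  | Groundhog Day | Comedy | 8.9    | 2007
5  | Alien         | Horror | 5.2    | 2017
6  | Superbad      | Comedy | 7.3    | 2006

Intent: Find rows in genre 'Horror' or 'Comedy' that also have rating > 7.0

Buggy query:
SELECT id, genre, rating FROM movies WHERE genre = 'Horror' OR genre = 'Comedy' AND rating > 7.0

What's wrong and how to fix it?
Bug: Without parentheses, AND is evaluated before OR, so the rating filter only applies to the 'Comedy' branch

Fix: Group the OR with parentheses (or use IN), then AND the threshold

Corrected query:
SELECT id, genre, rating FROM movies WHERE (genre = 'Horror' OR genre = 'Comedy') AND rating > 7.0

Result:
id | genre  | rating
---+--------+-------
3  | Comedy | 9.1   
4  | Comedy | 8.9   
6  | Comedy | 7.3   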